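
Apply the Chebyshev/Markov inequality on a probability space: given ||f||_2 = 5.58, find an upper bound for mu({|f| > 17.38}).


Chebyshev/Markov inequality: mu(|f| > eps) <= (||f||_p / eps)^p
Step 1: ||f||_2 / eps = 5.58 / 17.38 = 0.321059
Step 2: Raise to power p = 2:
  (0.321059)^2 = 0.103079
Step 3: Therefore mu(|f| > 17.38) <= 0.103079


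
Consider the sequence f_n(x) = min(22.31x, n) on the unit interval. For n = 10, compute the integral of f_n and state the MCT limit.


f(x) = 22.31x on [0,1]; f_n(x) = min(22.31x, n). At n = 10:
Step 1: f(x) reaches 10 at x = 10/22.31 = 0.448229
Step 2: integral(f_10) = integral(22.31x, 0, 0.448229) + integral(10, 0.448229, 1)
       = 22.31*0.448229^2/2 + 10*(1 - 0.448229)
       = 2.241147 + 5.517705
       = 7.758853
Step 3: As n -> infinity, f_n increases to f, so by MCT integral(f_n) -> integral(f) = 22.31/2 = 11.155.
Convergence: integral(f_10) = 7.758853 -> 11.155 as n -> infinity


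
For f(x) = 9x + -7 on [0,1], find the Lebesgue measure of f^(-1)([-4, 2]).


f^(-1)([-4, 2]) = {x : -4 <= 9x + -7 <= 2}
Solving: (-4 - -7)/9 <= x <= (2 - -7)/9
= [0.333333, 1]
Intersecting with [0,1]: [0.333333, 1]
Measure = 1 - 0.333333 = 0.666667


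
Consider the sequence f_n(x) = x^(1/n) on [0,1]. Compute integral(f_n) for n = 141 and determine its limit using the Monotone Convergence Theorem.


At n = 141: f_141(x) = x^(1/141).
Step 1: integral(x^(1/141), 0, 1) = [x^(1/141+1) / (1/141+1)] from 0 to 1
     = 1 / (1/141 + 1) = 1 / ((141+1)/141) = 141/(141+1)
     = 141/142 = 0.992958
Step 2: As n -> infinity, f_n(x) = x^(1/n) -> 1 for x in (0,1], and f_n is increasing in n.
By MCT, lim_n integral(f_n) = integral(lim_n f_n) = integral(1, 0, 1) = 1.
Step 3: Verify convergence: 141/142 = 0.992958 -> 1


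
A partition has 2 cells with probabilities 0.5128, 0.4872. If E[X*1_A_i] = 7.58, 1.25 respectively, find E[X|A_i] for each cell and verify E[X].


For each cell A_i: E[X|A_i] = E[X*1_A_i] / P(A_i)
Step 1: E[X|A_1] = 7.58 / 0.5128 = 14.781591
Step 2: E[X|A_2] = 1.25 / 0.4872 = 2.565681
Verification: E[X] = sum E[X*1_A_i] = 7.58 + 1.25 = 8.83


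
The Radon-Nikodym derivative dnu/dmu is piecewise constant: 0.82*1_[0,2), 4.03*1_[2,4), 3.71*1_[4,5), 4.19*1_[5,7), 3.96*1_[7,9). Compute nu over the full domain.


Integrate each piece of the Radon-Nikodym derivative:
Step 1: integral_0^2 0.82 dx = 0.82*(2-0) = 0.82*2 = 1.64
Step 2: integral_2^4 4.03 dx = 4.03*(4-2) = 4.03*2 = 8.06
Step 3: integral_4^5 3.71 dx = 3.71*(5-4) = 3.71*1 = 3.71
Step 4: integral_5^7 4.19 dx = 4.19*(7-5) = 4.19*2 = 8.38
Step 5: integral_7^9 3.96 dx = 3.96*(9-7) = 3.96*2 = 7.92
Total: 1.64 + 8.06 + 3.71 + 8.38 + 7.92 = 29.71


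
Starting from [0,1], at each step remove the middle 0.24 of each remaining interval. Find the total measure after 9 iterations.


Step 1: At each step, fraction remaining = 1 - 0.24 = 0.76
Step 2: After 9 steps, measure = (0.76)^9
Result = 0.084591


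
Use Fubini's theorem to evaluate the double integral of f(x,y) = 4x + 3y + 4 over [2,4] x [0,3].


By Fubini, integrate in x first, then y.
Step 1: Fix y, integrate over x in [2,4]:
  integral(4x + 3y + 4, x=2..4)
  = 4*(4^2 - 2^2)/2 + (3y + 4)*(4 - 2)
  = 24 + (3y + 4)*2
  = 24 + 6y + 8
  = 32 + 6y
Step 2: Integrate over y in [0,3]:
  integral(32 + 6y, y=0..3)
  = 32*3 + 6*(3^2 - 0^2)/2
  = 96 + 27
  = 123


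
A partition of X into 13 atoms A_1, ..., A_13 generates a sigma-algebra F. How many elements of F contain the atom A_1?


Each element of F is a union of some subset S of the 13 atoms.
The element contains A_1 iff A_1 is in S.
So we count subsets S of {A_1,...,A_13} with A_1 in S: choose freely among the other 12 atoms.
Count = 2^(13-1) = 2^12 = 4096.


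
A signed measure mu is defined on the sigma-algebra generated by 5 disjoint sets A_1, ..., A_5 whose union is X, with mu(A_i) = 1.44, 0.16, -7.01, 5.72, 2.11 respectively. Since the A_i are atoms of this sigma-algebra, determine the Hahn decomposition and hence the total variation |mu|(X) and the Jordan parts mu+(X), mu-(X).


Step 1: Every measurable set is a union of atoms (the cells / points), so a Hahn decomposition is
  obtained by grouping atoms by sign: P = union of atoms with mu > 0, N = union of the remaining atoms.
  Atoms in P (indices): 1, 2, 4, 5;  atoms in N (indices): 3
  Positive values: 1.44, 0.16, 5.72, 2.11
  Negative values: -7.01
Step 2: mu+(X) = mu(P) = sum of positive atom values = 9.43
Step 3: mu-(X) = -mu(N) = sum of |negative atom values| = 7.01
Step 4: |mu|(X) = mu+(X) + mu-(X) = 9.43 + 7.01 = 16.44


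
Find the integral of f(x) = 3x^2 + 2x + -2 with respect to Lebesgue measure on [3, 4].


The Lebesgue integral of a Riemann-integrable function agrees with the Riemann integral.
Antiderivative F(x) = (3/3)x^3 + (2/2)x^2 + -2x
F(4) = (3/3)*4^3 + (2/2)*4^2 + -2*4
     = (3/3)*64 + (2/2)*16 + -2*4
     = 64 + 16 + -8
     = 72
F(3) = 30
Integral = F(4) - F(3) = 72 - 30 = 42


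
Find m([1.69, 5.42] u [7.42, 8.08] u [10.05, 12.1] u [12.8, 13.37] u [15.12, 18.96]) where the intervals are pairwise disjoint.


For pairwise disjoint intervals, m(union) = sum of lengths.
= (5.42 - 1.69) + (8.08 - 7.42) + (12.1 - 10.05) + (13.37 - 12.8) + (18.96 - 15.12)
= 3.73 + 0.66 + 2.05 + 0.57 + 3.84
= 10.85


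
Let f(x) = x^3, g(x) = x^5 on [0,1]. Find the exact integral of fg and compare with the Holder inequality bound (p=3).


Step 1: Exact integral of f*g = integral(x^8, 0, 1) = 1/9
     = 0.111111
Step 2: Holder bound with p=3, q=1.5:
  ||f||_p = (integral x^9 dx)^(1/3) = (1/10)^(1/3) = 0.464159
  ||g||_q = (integral x^7.5 dx)^(1/1.5) = (1/8.5)^(1/1.5) = 0.240097
Step 3: Holder bound = ||f||_p * ||g||_q = 0.464159 * 0.240097 = 0.111443
Verification: 0.111111 <= 0.111443 (Holder holds)


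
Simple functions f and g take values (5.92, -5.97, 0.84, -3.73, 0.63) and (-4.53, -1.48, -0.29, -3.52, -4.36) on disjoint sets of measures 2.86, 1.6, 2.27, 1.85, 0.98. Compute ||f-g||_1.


Step 1: Compute differences f_i - g_i:
  5.92 - -4.53 = 10.45
  -5.97 - -1.48 = -4.49
  0.84 - -0.29 = 1.13
  -3.73 - -3.52 = -0.21
  0.63 - -4.36 = 4.99
Step 2: Compute |diff|^1 * measure for each set:
  |10.45|^1 * 2.86 = 10.45 * 2.86 = 29.887
  |-4.49|^1 * 1.6 = 4.49 * 1.6 = 7.184
  |1.13|^1 * 2.27 = 1.13 * 2.27 = 2.5651
  |-0.21|^1 * 1.85 = 0.21 * 1.85 = 0.3885
  |4.99|^1 * 0.98 = 4.99 * 0.98 = 4.8902
Step 3: Sum = 44.9148
Step 4: ||f-g||_1 = (44.9148)^(1/1) = 44.9148


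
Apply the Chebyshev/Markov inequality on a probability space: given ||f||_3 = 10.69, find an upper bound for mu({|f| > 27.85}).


Chebyshev/Markov inequality: mu(|f| > eps) <= (||f||_p / eps)^p
Step 1: ||f||_3 / eps = 10.69 / 27.85 = 0.383842
Step 2: Raise to power p = 3:
  (0.383842)^3 = 0.056553
Step 3: Therefore mu(|f| > 27.85) <= 0.056553


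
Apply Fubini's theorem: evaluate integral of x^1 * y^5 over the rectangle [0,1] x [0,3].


By Fubini's theorem, the double integral factors as a product of single integrals:
Step 1: integral_0^1 x^1 dx = [x^2/2] from 0 to 1
     = 1^2/2 = 0.5
Step 2: integral_0^3 y^5 dy = [y^6/6] from 0 to 3
     = 3^6/6 = 121.5
Step 3: Double integral = 0.5 * 121.5 = 60.75


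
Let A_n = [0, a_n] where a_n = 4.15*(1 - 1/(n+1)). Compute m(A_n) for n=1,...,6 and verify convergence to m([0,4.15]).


By continuity of measure from below: if A_n increases to A, then m(A_n) -> m(A).
Here A = [0, 4.15], so m(A) = 4.15
Step 1: a_1 = 4.15*(1 - 1/2) = 2.075, m(A_1) = 2.075
Step 2: a_2 = 4.15*(1 - 1/3) = 2.7667, m(A_2) = 2.7667
Step 3: a_3 = 4.15*(1 - 1/4) = 3.1125, m(A_3) = 3.1125
Step 4: a_4 = 4.15*(1 - 1/5) = 3.32, m(A_4) = 3.32
Step 5: a_5 = 4.15*(1 - 1/6) = 3.4583, m(A_5) = 3.4583
Step 6: a_6 = 4.15*(1 - 1/7) = 3.5571, m(A_6) = 3.5571
Limit: m(A_n) -> m([0,4.15]) = 4.15


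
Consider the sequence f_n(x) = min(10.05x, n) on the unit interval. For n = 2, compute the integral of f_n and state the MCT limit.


f(x) = 10.05x on [0,1]; f_n(x) = min(10.05x, n). At n = 2:
Step 1: f(x) reaches 2 at x = 2/10.05 = 0.199005
Step 2: integral(f_2) = integral(10.05x, 0, 0.199005) + integral(2, 0.199005, 1)
       = 10.05*0.199005^2/2 + 2*(1 - 0.199005)
       = 0.199005 + 1.60199
       = 1.800995
Step 3: As n -> infinity, f_n increases to f, so by MCT integral(f_n) -> integral(f) = 10.05/2 = 5.025.
Convergence: integral(f_2) = 1.800995 -> 5.025 as n -> infinity


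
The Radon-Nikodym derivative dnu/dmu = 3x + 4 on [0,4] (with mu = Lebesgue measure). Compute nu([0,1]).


nu(A) = integral_A (dnu/dmu) dmu = integral_0^1 (3x + 4) dx
Step 1: Antiderivative F(x) = (3/2)x^2 + 4x
Step 2: F(1) = (3/2)*1^2 + 4*1 = 1.5 + 4 = 5.5
Step 3: F(0) = (3/2)*0^2 + 4*0 = 0.0 + 0 = 0.0
Step 4: nu([0,1]) = F(1) - F(0) = 5.5 - 0.0 = 5.5


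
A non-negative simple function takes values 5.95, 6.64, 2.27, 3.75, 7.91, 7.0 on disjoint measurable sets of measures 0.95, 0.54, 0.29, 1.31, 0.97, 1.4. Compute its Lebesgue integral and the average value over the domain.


Step 1: Integral = sum(value_i * measure_i)
= 5.95*0.95 + 6.64*0.54 + 2.27*0.29 + 3.75*1.31 + 7.91*0.97 + 7.0*1.4
= 5.6525 + 3.5856 + 0.6583 + 4.9125 + 7.6727 + 9.8
= 32.2816
Step 2: Total measure of domain = 0.95 + 0.54 + 0.29 + 1.31 + 0.97 + 1.4 = 5.46
Step 3: Average value = 32.2816 / 5.46 = 5.912381


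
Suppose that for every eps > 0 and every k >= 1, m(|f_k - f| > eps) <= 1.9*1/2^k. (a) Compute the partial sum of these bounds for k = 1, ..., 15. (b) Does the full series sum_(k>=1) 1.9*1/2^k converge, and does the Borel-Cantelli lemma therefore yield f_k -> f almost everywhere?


Step 1: List the terms 1.9*1/2^k for k = 1 to 15:
  k=1: 0.95
  k=2: 0.475
  k=3: 0.2375
  k=4: 0.11875
  k=5: 0.059375
  k=6: 0.029687
  k=7: 0.014844
  k=8: 0.007422
  k=9: 0.003711
  k=10: 0.001855
  k=11: 9.277344e-04
  k=12: 4.638672e-04
  k=13: 2.319336e-04
  k=14: 1.159668e-04
  k=15: 5.798340e-05
Step 2: Partial sum = 0.95 + 0.475 + 0.2375 + 0.11875 + 0.059375 + 0.029687 + 0.014844 + 0.007422 + 0.003711 + 0.001855 + 9.277344e-04 + 4.638672e-04 + 2.319336e-04 + 1.159668e-04 + 5.798340e-05
     = 1.899942
Step 3: The full series sum_(k>=1) 1.9*1/2^k converges (geometric series with ratio 1/2 < 1; a constant multiple of a convergent series converges).
Step 4: Fix eps > 0. Since sum_k m(|f_k - f| > eps) < infinity, the Borel-Cantelli lemma gives
        m(limsup_k {|f_k - f| > eps}) = 0, i.e. for a.e. x, |f_k(x) - f(x)| <= eps for all large k.
        Applying this with eps = 1/j for j = 1, 2, ... and intersecting the countably many full-measure sets,
        for a.e. x we get limsup_k |f_k(x) - f(x)| <= 1/j for every j, hence f_k -> f almost everywhere.
Conclusion: series converges; Borel-Cantelli yields f_k -> f a.e.


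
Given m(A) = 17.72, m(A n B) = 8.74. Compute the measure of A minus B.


m(A \ B) = m(A) - m(A n B)
= 17.72 - 8.74
= 8.98


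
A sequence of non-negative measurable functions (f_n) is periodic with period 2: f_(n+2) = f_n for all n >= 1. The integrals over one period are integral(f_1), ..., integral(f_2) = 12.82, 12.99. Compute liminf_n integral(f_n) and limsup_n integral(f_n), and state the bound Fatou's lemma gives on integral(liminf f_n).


The sequence (integral(f_n)) is periodic with period 2, repeating the values 12.82, 12.99 indefinitely.
Step 1: For a periodic sequence, every tail (a_m, a_(m+1), ...) contains all 2 period values infinitely often.
Step 2: Hence inf of every tail = min of the period values = min(12.82, 12.99) = 12.82.
        liminf_n integral(f_n) = sup over m of (inf of tail from m) = 12.82.
Step 3: Similarly sup of every tail = max of the period values = 12.99.
        limsup_n integral(f_n) = 12.99.
Step 4: Fatou's lemma: integral(liminf_n f_n) <= liminf_n integral(f_n) = 12.82.
        So the integral of the pointwise liminf is at most 12.82.


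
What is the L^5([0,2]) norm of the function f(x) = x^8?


Step 1: ||f||_5 = (integral_0^2 |x^8|^5 dx)^(1/5)
     = (integral_0^2 x^40 dx)^(1/5)
Step 2: integral_0^2 x^40 dx = [x^41/(41)] from 0 to 2 = 2^41/41
     = 2199023255552/41 = 5.363471e+10
Step 3: ||f||_5 = (5.363471e+10)^(1/5) = 139.923027


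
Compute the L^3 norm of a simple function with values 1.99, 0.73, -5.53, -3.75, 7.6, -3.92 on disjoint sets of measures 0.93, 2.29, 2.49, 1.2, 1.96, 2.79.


Step 1: Compute |f_i|^3 for each value:
  |1.99|^3 = 7.880599
  |0.73|^3 = 0.389017
  |-5.53|^3 = 169.112377
  |-3.75|^3 = 52.734375
  |7.6|^3 = 438.976
  |-3.92|^3 = 60.236288
Step 2: Multiply by measures and sum:
  7.880599 * 0.93 = 7.328957
  0.389017 * 2.29 = 0.890849
  169.112377 * 2.49 = 421.089819
  52.734375 * 1.2 = 63.28125
  438.976 * 1.96 = 860.39296
  60.236288 * 2.79 = 168.059244
Sum = 7.328957 + 0.890849 + 421.089819 + 63.28125 + 860.39296 + 168.059244 = 1521.043078
Step 3: Take the p-th root:
||f||_3 = (1521.043078)^(1/3) = 11.500424


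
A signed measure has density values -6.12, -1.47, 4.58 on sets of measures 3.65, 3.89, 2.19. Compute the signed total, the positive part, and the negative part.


Step 1: Compute signed measure on each set:
  Set 1: -6.12 * 3.65 = -22.338
  Set 2: -1.47 * 3.89 = -5.7183
  Set 3: 4.58 * 2.19 = 10.0302
Step 2: Total signed measure = (-22.338) + (-5.7183) + (10.0302)
     = -18.0261
Step 3: Positive part mu+(X) = sum of positive contributions = 10.0302
Step 4: Negative part mu-(X) = |sum of negative contributions| = 28.0563


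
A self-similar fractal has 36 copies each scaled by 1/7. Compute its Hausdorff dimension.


For a self-similar set with N copies scaled by 1/r:
dim_H = log(N)/log(r) = log(36)/log(7)
= 3.583519/1.94591
= 1.841564


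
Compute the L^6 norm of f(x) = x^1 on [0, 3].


Step 1: ||f||_6 = (integral_0^3 |x^1|^6 dx)^(1/6)
     = (integral_0^3 x^6 dx)^(1/6)
Step 2: integral_0^3 x^6 dx = [x^7/(7)] from 0 to 3 = 3^7/7
     = 2187/7 = 312.428571
Step 3: ||f||_6 = (312.428571)^(1/6) = 2.604904


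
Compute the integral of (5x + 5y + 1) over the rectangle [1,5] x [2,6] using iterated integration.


By Fubini, integrate in x first, then y.
Step 1: Fix y, integrate over x in [1,5]:
  integral(5x + 5y + 1, x=1..5)
  = 5*(5^2 - 1^2)/2 + (5y + 1)*(5 - 1)
  = 60 + (5y + 1)*4
  = 60 + 20y + 4
  = 64 + 20y
Step 2: Integrate over y in [2,6]:
  integral(64 + 20y, y=2..6)
  = 64*4 + 20*(6^2 - 2^2)/2
  = 256 + 320
  = 576


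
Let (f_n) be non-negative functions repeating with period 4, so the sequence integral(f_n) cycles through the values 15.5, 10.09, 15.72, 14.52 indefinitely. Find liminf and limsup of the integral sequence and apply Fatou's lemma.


The sequence (integral(f_n)) is periodic with period 4, repeating the values 15.5, 10.09, 15.72, 14.52 indefinitely.
Step 1: For a periodic sequence, every tail (a_m, a_(m+1), ...) contains all 4 period values infinitely often.
Step 2: Hence inf of every tail = min of the period values = min(15.5, 10.09, 15.72, 14.52) = 10.09.
        liminf_n integral(f_n) = sup over m of (inf of tail from m) = 10.09.
Step 3: Similarly sup of every tail = max of the period values = 15.72.
        limsup_n integral(f_n) = 15.72.
Step 4: Fatou's lemma: integral(liminf_n f_n) <= liminf_n integral(f_n) = 10.09.
        So the integral of the pointwise liminf is at most 10.09.


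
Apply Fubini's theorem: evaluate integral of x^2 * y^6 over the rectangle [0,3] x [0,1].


By Fubini's theorem, the double integral factors as a product of single integrals:
Step 1: integral_0^3 x^2 dx = [x^3/3] from 0 to 3
     = 3^3/3 = 9
Step 2: integral_0^1 y^6 dy = [y^7/7] from 0 to 1
     = 1^7/7 = 0.142857
Step 3: Double integral = 9 * 0.142857 = 1.285714


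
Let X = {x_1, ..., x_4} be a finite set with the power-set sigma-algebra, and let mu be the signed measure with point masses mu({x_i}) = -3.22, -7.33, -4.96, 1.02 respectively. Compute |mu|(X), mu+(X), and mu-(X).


Step 1: Every measurable set is a union of atoms (the cells / points), so a Hahn decomposition is
  obtained by grouping atoms by sign: P = union of atoms with mu > 0, N = union of the remaining atoms.
  Atoms in P (indices): 4;  atoms in N (indices): 1, 2, 3
  Positive values: 1.02
  Negative values: -3.22, -7.33, -4.96
Step 2: mu+(X) = mu(P) = sum of positive atom values = 1.02
Step 3: mu-(X) = -mu(N) = sum of |negative atom values| = 15.51
Step 4: |mu|(X) = mu+(X) + mu-(X) = 1.02 + 15.51 = 16.53


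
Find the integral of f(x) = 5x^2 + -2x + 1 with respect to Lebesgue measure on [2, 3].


The Lebesgue integral of a Riemann-integrable function agrees with the Riemann integral.
Antiderivative F(x) = (5/3)x^3 + (-2/2)x^2 + 1x
F(3) = (5/3)*3^3 + (-2/2)*3^2 + 1*3
     = (5/3)*27 + (-2/2)*9 + 1*3
     = 45 + -9 + 3
     = 39
F(2) = 11.333333
Integral = F(3) - F(2) = 39 - 11.333333 = 27.666667


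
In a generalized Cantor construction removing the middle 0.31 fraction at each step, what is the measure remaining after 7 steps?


Step 1: At each step, fraction remaining = 1 - 0.31 = 0.69
Step 2: After 7 steps, measure = (0.69)^7
Result = 0.074464


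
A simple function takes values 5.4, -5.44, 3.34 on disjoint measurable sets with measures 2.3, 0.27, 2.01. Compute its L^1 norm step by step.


Step 1: Compute |f_i|^1 for each value:
  |5.4|^1 = 5.4
  |-5.44|^1 = 5.44
  |3.34|^1 = 3.34
Step 2: Multiply by measures and sum:
  5.4 * 2.3 = 12.42
  5.44 * 0.27 = 1.4688
  3.34 * 2.01 = 6.7134
Sum = 12.42 + 1.4688 + 6.7134 = 20.6022
Step 3: Take the p-th root:
||f||_1 = (20.6022)^(1/1) = 20.6022


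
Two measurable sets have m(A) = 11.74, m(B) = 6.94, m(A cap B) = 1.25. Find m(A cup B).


By inclusion-exclusion: m(A u B) = m(A) + m(B) - m(A n B)
= 11.74 + 6.94 - 1.25
= 17.43


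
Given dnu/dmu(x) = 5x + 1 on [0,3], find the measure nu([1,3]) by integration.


nu(A) = integral_A (dnu/dmu) dmu = integral_1^3 (5x + 1) dx
Step 1: Antiderivative F(x) = (5/2)x^2 + 1x
Step 2: F(3) = (5/2)*3^2 + 1*3 = 22.5 + 3 = 25.5
Step 3: F(1) = (5/2)*1^2 + 1*1 = 2.5 + 1 = 3.5
Step 4: nu([1,3]) = F(3) - F(1) = 25.5 - 3.5 = 22


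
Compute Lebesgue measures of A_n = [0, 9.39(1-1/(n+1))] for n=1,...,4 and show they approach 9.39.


By continuity of measure from below: if A_n increases to A, then m(A_n) -> m(A).
Here A = [0, 9.39], so m(A) = 9.39
Step 1: a_1 = 9.39*(1 - 1/2) = 4.695, m(A_1) = 4.695
Step 2: a_2 = 9.39*(1 - 1/3) = 6.26, m(A_2) = 6.26
Step 3: a_3 = 9.39*(1 - 1/4) = 7.0425, m(A_3) = 7.0425
Step 4: a_4 = 9.39*(1 - 1/5) = 7.512, m(A_4) = 7.512
Limit: m(A_n) -> m([0,9.39]) = 9.39


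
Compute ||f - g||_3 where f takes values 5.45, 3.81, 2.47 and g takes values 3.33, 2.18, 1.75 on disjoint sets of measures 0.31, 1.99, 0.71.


Step 1: Compute differences f_i - g_i:
  5.45 - 3.33 = 2.12
  3.81 - 2.18 = 1.63
  2.47 - 1.75 = 0.72
Step 2: Compute |diff|^3 * measure for each set:
  |2.12|^3 * 0.31 = 9.528128 * 0.31 = 2.95372
  |1.63|^3 * 1.99 = 4.330747 * 1.99 = 8.618187
  |0.72|^3 * 0.71 = 0.373248 * 0.71 = 0.265006
Step 3: Sum = 11.836912
Step 4: ||f-g||_3 = (11.836912)^(1/3) = 2.27901


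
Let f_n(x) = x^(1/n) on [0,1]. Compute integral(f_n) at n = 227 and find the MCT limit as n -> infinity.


At n = 227: f_227(x) = x^(1/227).
Step 1: integral(x^(1/227), 0, 1) = [x^(1/227+1) / (1/227+1)] from 0 to 1
     = 1 / (1/227 + 1) = 1 / ((227+1)/227) = 227/(227+1)
     = 227/228 = 0.995614
Step 2: As n -> infinity, f_n(x) = x^(1/n) -> 1 for x in (0,1], and f_n is increasing in n.
By MCT, lim_n integral(f_n) = integral(lim_n f_n) = integral(1, 0, 1) = 1.
Step 3: Verify convergence: 227/228 = 0.995614 -> 1


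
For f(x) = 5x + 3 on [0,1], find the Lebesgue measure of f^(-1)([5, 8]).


f^(-1)([5, 8]) = {x : 5 <= 5x + 3 <= 8}
Solving: (5 - 3)/5 <= x <= (8 - 3)/5
= [0.4, 1]
Intersecting with [0,1]: [0.4, 1]
Measure = 1 - 0.4 = 0.6


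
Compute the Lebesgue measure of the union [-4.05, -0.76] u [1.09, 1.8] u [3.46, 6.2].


For pairwise disjoint intervals, m(union) = sum of lengths.
= (-0.76 - -4.05) + (1.8 - 1.09) + (6.2 - 3.46)
= 3.29 + 0.71 + 2.74
= 6.74


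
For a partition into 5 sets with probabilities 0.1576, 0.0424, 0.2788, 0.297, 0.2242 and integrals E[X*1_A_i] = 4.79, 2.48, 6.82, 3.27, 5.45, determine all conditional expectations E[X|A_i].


For each cell A_i: E[X|A_i] = E[X*1_A_i] / P(A_i)
Step 1: E[X|A_1] = 4.79 / 0.1576 = 30.393401
Step 2: E[X|A_2] = 2.48 / 0.0424 = 58.490566
Step 3: E[X|A_3] = 6.82 / 0.2788 = 24.46198
Step 4: E[X|A_4] = 3.27 / 0.297 = 11.010101
Step 5: E[X|A_5] = 5.45 / 0.2242 = 24.308653
Verification: E[X] = sum E[X*1_A_i] = 4.79 + 2.48 + 6.82 + 3.27 + 5.45 = 22.81


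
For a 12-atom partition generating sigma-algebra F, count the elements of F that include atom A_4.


Each element of F is a union of some subset S of the 12 atoms.
The element contains A_4 iff A_4 is in S.
So we count subsets S of {A_1,...,A_12} with A_4 in S: choose freely among the other 11 atoms.
Count = 2^(12-1) = 2^11 = 2048.


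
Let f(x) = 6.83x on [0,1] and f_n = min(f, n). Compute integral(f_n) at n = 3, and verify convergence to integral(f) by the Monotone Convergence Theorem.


f(x) = 6.83x on [0,1]; f_n(x) = min(6.83x, n). At n = 3:
Step 1: f(x) reaches 3 at x = 3/6.83 = 0.439239
Step 2: integral(f_3) = integral(6.83x, 0, 0.439239) + integral(3, 0.439239, 1)
       = 6.83*0.439239^2/2 + 3*(1 - 0.439239)
       = 0.658858 + 1.682284
       = 2.341142
Step 3: As n -> infinity, f_n increases to f, so by MCT integral(f_n) -> integral(f) = 6.83/2 = 3.415.
Convergence: integral(f_3) = 2.341142 -> 3.415 as n -> infinity


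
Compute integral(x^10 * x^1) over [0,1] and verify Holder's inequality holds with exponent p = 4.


Step 1: Exact integral of f*g = integral(x^11, 0, 1) = 1/12
     = 0.083333
Step 2: Holder bound with p=4, q=1.333333:
  ||f||_p = (integral x^40 dx)^(1/4) = (1/41)^(1/4) = 0.395188
  ||g||_q = (integral x^1.333333 dx)^(1/1.333333) = (1/2.333333)^(1/1.333333) = 0.529685
Step 3: Holder bound = ||f||_p * ||g||_q = 0.395188 * 0.529685 = 0.209325
Verification: 0.083333 <= 0.209325 (Holder holds)


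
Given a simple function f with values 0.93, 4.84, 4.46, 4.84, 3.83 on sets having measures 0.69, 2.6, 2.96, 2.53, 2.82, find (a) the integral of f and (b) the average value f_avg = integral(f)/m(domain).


Step 1: Integral = sum(value_i * measure_i)
= 0.93*0.69 + 4.84*2.6 + 4.46*2.96 + 4.84*2.53 + 3.83*2.82
= 0.6417 + 12.584 + 13.2016 + 12.2452 + 10.8006
= 49.4731
Step 2: Total measure of domain = 0.69 + 2.6 + 2.96 + 2.53 + 2.82 = 11.6
Step 3: Average value = 49.4731 / 11.6 = 4.264922


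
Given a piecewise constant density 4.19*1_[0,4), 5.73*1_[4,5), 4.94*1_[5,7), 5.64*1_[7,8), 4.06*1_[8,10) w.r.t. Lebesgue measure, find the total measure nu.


Integrate each piece of the Radon-Nikodym derivative:
Step 1: integral_0^4 4.19 dx = 4.19*(4-0) = 4.19*4 = 16.76
Step 2: integral_4^5 5.73 dx = 5.73*(5-4) = 5.73*1 = 5.73
Step 3: integral_5^7 4.94 dx = 4.94*(7-5) = 4.94*2 = 9.88
Step 4: integral_7^8 5.64 dx = 5.64*(8-7) = 5.64*1 = 5.64
Step 5: integral_8^10 4.06 dx = 4.06*(10-8) = 4.06*2 = 8.12
Total: 16.76 + 5.73 + 9.88 + 5.64 + 8.12 = 46.13


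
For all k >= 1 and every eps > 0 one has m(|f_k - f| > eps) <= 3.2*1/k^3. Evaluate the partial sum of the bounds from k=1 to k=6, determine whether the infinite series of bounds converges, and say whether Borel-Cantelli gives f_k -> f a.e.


Step 1: List the terms 3.2*1/k^3 for k = 1 to 6:
  k=1: 3.2
  k=2: 0.4
  k=3: 0.118519
  k=4: 0.05
  k=5: 0.0256
  k=6: 0.014815
Step 2: Partial sum = 3.2 + 0.4 + 0.118519 + 0.05 + 0.0256 + 0.014815
     = 3.808933
Step 3: The full series sum_(k>=1) 3.2*1/k^3 converges (p-series with p = 3 > 1; a constant multiple of a convergent series converges).
Step 4: Fix eps > 0. Since sum_k m(|f_k - f| > eps) < infinity, the Borel-Cantelli lemma gives
        m(limsup_k {|f_k - f| > eps}) = 0, i.e. for a.e. x, |f_k(x) - f(x)| <= eps for all large k.
        Applying this with eps = 1/j for j = 1, 2, ... and intersecting the countably many full-measure sets,
        for a.e. x we get limsup_k |f_k(x) - f(x)| <= 1/j for every j, hence f_k -> f almost everywhere.
Conclusion: series converges; Borel-Cantelli yields f_k -> f a.e.


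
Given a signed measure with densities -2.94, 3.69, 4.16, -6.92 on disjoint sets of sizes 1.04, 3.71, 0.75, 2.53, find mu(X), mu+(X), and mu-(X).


Step 1: Compute signed measure on each set:
  Set 1: -2.94 * 1.04 = -3.0576
  Set 2: 3.69 * 3.71 = 13.6899
  Set 3: 4.16 * 0.75 = 3.12
  Set 4: -6.92 * 2.53 = -17.5076
Step 2: Total signed measure = (-3.0576) + (13.6899) + (3.12) + (-17.5076)
     = -3.7553
Step 3: Positive part mu+(X) = sum of positive contributions = 16.8099
Step 4: Negative part mu-(X) = |sum of negative contributions| = 20.5652


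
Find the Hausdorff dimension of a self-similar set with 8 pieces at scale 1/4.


For a self-similar set with N copies scaled by 1/r:
dim_H = log(N)/log(r) = log(8)/log(4)
= 2.079442/1.386294
= 1.5


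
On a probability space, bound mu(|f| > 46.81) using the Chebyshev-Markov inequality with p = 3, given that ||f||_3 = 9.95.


Chebyshev/Markov inequality: mu(|f| > eps) <= (||f||_p / eps)^p
Step 1: ||f||_3 / eps = 9.95 / 46.81 = 0.212561
Step 2: Raise to power p = 3:
  (0.212561)^3 = 0.009604
Step 3: Therefore mu(|f| > 46.81) <= 0.009604


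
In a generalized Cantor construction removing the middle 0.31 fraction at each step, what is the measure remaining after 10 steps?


Step 1: At each step, fraction remaining = 1 - 0.31 = 0.69
Step 2: After 10 steps, measure = (0.69)^10
Result = 0.024462


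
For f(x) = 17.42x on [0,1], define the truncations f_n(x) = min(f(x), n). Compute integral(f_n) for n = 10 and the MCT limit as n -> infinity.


f(x) = 17.42x on [0,1]; f_n(x) = min(17.42x, n). At n = 10:
Step 1: f(x) reaches 10 at x = 10/17.42 = 0.574053
Step 2: integral(f_10) = integral(17.42x, 0, 0.574053) + integral(10, 0.574053, 1)
       = 17.42*0.574053^2/2 + 10*(1 - 0.574053)
       = 2.870264 + 4.259472
       = 7.129736
Step 3: As n -> infinity, f_n increases to f, so by MCT integral(f_n) -> integral(f) = 17.42/2 = 8.71.
Convergence: integral(f_10) = 7.129736 -> 8.71 as n -> infinity


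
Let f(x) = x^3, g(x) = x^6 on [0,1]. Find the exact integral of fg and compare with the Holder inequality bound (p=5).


Step 1: Exact integral of f*g = integral(x^9, 0, 1) = 1/10
     = 0.1
Step 2: Holder bound with p=5, q=1.25:
  ||f||_p = (integral x^15 dx)^(1/5) = (1/16)^(1/5) = 0.574349
  ||g||_q = (integral x^7.5 dx)^(1/1.25) = (1/8.5)^(1/1.25) = 0.180495
Step 3: Holder bound = ||f||_p * ||g||_q = 0.574349 * 0.180495 = 0.103667
Verification: 0.1 <= 0.103667 (Holder holds)


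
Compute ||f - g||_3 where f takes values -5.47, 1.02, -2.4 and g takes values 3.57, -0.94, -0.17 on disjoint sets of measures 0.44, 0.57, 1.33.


Step 1: Compute differences f_i - g_i:
  -5.47 - 3.57 = -9.04
  1.02 - -0.94 = 1.96
  -2.4 - -0.17 = -2.23
Step 2: Compute |diff|^3 * measure for each set:
  |-9.04|^3 * 0.44 = 738.763264 * 0.44 = 325.055836
  |1.96|^3 * 0.57 = 7.529536 * 0.57 = 4.291836
  |-2.23|^3 * 1.33 = 11.089567 * 1.33 = 14.749124
Step 3: Sum = 344.096796
Step 4: ||f-g||_3 = (344.096796)^(1/3) = 7.007453


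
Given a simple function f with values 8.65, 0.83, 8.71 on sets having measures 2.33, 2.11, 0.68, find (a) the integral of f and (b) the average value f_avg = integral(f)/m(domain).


Step 1: Integral = sum(value_i * measure_i)
= 8.65*2.33 + 0.83*2.11 + 8.71*0.68
= 20.1545 + 1.7513 + 5.9228
= 27.8286
Step 2: Total measure of domain = 2.33 + 2.11 + 0.68 = 5.12
Step 3: Average value = 27.8286 / 5.12 = 5.435273


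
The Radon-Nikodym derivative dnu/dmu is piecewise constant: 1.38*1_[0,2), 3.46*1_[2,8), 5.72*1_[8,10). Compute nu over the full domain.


Integrate each piece of the Radon-Nikodym derivative:
Step 1: integral_0^2 1.38 dx = 1.38*(2-0) = 1.38*2 = 2.76
Step 2: integral_2^8 3.46 dx = 3.46*(8-2) = 3.46*6 = 20.76
Step 3: integral_8^10 5.72 dx = 5.72*(10-8) = 5.72*2 = 11.44
Total: 2.76 + 20.76 + 11.44 = 34.96


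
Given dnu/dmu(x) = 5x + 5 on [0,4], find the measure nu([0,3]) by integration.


nu(A) = integral_A (dnu/dmu) dmu = integral_0^3 (5x + 5) dx
Step 1: Antiderivative F(x) = (5/2)x^2 + 5x
Step 2: F(3) = (5/2)*3^2 + 5*3 = 22.5 + 15 = 37.5
Step 3: F(0) = (5/2)*0^2 + 5*0 = 0.0 + 0 = 0.0
Step 4: nu([0,3]) = F(3) - F(0) = 37.5 - 0.0 = 37.5


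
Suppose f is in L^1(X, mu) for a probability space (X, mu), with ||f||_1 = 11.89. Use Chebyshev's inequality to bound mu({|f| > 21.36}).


Chebyshev/Markov inequality: mu(|f| > eps) <= (||f||_p / eps)^p
Step 1: ||f||_1 / eps = 11.89 / 21.36 = 0.556648
Step 2: Raise to power p = 1:
  (0.556648)^1 = 0.556648
Step 3: Therefore mu(|f| > 21.36) <= 0.556648


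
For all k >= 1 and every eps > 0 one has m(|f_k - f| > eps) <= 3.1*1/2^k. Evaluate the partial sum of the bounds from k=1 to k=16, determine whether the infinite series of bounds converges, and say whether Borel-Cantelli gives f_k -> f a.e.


Step 1: List the terms 3.1*1/2^k for k = 1 to 16:
  k=1: 1.55
  k=2: 0.775
  k=3: 0.3875
  k=4: 0.19375
  k=5: 0.096875
  k=6: 0.048438
  k=7: 0.024219
  k=8: 0.012109
  k=9: 0.006055
  k=10: 0.003027
  k=11: 0.001514
  k=12: 7.568359e-04
  k=13: 3.784180e-04
  k=14: 1.892090e-04
  k=15: 9.460449e-05
  k=16: 4.730225e-05
Step 2: Partial sum = 1.55 + 0.775 + 0.3875 + 0.19375 + 0.096875 + 0.048438 + 0.024219 + 0.012109 + 0.006055 + 0.003027 + 0.001514 + 7.568359e-04 + 3.784180e-04 + 1.892090e-04 + 9.460449e-05 + 4.730225e-05
     = 3.099953
Step 3: The full series sum_(k>=1) 3.1*1/2^k converges (geometric series with ratio 1/2 < 1; a constant multiple of a convergent series converges).
Step 4: Fix eps > 0. Since sum_k m(|f_k - f| > eps) < infinity, the Borel-Cantelli lemma gives
        m(limsup_k {|f_k - f| > eps}) = 0, i.e. for a.e. x, |f_k(x) - f(x)| <= eps for all large k.
        Applying this with eps = 1/j for j = 1, 2, ... and intersecting the countably many full-measure sets,
        for a.e. x we get limsup_k |f_k(x) - f(x)| <= 1/j for every j, hence f_k -> f almost everywhere.
Conclusion: series converges; Borel-Cantelli yields f_k -> f a.e.


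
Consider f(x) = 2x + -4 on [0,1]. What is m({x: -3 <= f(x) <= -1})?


f^(-1)([-3, -1]) = {x : -3 <= 2x + -4 <= -1}
Solving: (-3 - -4)/2 <= x <= (-1 - -4)/2
= [0.5, 1.5]
Intersecting with [0,1]: [0.5, 1]
Measure = 1 - 0.5 = 0.5


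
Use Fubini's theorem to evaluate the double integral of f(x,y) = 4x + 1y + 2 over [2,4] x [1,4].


By Fubini, integrate in x first, then y.
Step 1: Fix y, integrate over x in [2,4]:
  integral(4x + 1y + 2, x=2..4)
  = 4*(4^2 - 2^2)/2 + (1y + 2)*(4 - 2)
  = 24 + (1y + 2)*2
  = 24 + 2y + 4
  = 28 + 2y
Step 2: Integrate over y in [1,4]:
  integral(28 + 2y, y=1..4)
  = 28*3 + 2*(4^2 - 1^2)/2
  = 84 + 15
  = 99


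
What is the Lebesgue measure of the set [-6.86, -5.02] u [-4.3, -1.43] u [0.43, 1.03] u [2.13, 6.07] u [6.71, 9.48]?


For pairwise disjoint intervals, m(union) = sum of lengths.
= (-5.02 - -6.86) + (-1.43 - -4.3) + (1.03 - 0.43) + (6.07 - 2.13) + (9.48 - 6.71)
= 1.84 + 2.87 + 0.6 + 3.94 + 2.77
= 12.02


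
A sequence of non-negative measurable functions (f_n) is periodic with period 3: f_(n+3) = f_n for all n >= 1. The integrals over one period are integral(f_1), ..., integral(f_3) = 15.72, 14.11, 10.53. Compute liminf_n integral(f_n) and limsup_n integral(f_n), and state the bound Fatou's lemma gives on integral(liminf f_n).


The sequence (integral(f_n)) is periodic with period 3, repeating the values 15.72, 14.11, 10.53 indefinitely.
Step 1: For a periodic sequence, every tail (a_m, a_(m+1), ...) contains all 3 period values infinitely often.
Step 2: Hence inf of every tail = min of the period values = min(15.72, 14.11, 10.53) = 10.53.
        liminf_n integral(f_n) = sup over m of (inf of tail from m) = 10.53.
Step 3: Similarly sup of every tail = max of the period values = 15.72.
        limsup_n integral(f_n) = 15.72.
Step 4: Fatou's lemma: integral(liminf_n f_n) <= liminf_n integral(f_n) = 10.53.
        So the integral of the pointwise liminf is at most 10.53.


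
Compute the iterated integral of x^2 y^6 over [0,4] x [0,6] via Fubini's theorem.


By Fubini's theorem, the double integral factors as a product of single integrals:
Step 1: integral_0^4 x^2 dx = [x^3/3] from 0 to 4
     = 4^3/3 = 21.333333
Step 2: integral_0^6 y^6 dy = [y^7/7] from 0 to 6
     = 6^7/7 = 39990.857143
Step 3: Double integral = 21.333333 * 39990.857143 = 853138.285714


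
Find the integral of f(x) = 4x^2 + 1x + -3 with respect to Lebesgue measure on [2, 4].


The Lebesgue integral of a Riemann-integrable function agrees with the Riemann integral.
Antiderivative F(x) = (4/3)x^3 + (1/2)x^2 + -3x
F(4) = (4/3)*4^3 + (1/2)*4^2 + -3*4
     = (4/3)*64 + (1/2)*16 + -3*4
     = 85.333333 + 8 + -12
     = 81.333333
F(2) = 6.666667
Integral = F(4) - F(2) = 81.333333 - 6.666667 = 74.666667


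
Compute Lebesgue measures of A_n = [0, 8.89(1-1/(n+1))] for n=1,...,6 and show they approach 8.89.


By continuity of measure from below: if A_n increases to A, then m(A_n) -> m(A).
Here A = [0, 8.89], so m(A) = 8.89
Step 1: a_1 = 8.89*(1 - 1/2) = 4.445, m(A_1) = 4.445
Step 2: a_2 = 8.89*(1 - 1/3) = 5.9267, m(A_2) = 5.9267
Step 3: a_3 = 8.89*(1 - 1/4) = 6.6675, m(A_3) = 6.6675
Step 4: a_4 = 8.89*(1 - 1/5) = 7.112, m(A_4) = 7.112
Step 5: a_5 = 8.89*(1 - 1/6) = 7.4083, m(A_5) = 7.4083
Step 6: a_6 = 8.89*(1 - 1/7) = 7.62, m(A_6) = 7.62
Limit: m(A_n) -> m([0,8.89]) = 8.89


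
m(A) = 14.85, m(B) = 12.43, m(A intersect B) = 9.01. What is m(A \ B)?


m(A \ B) = m(A) - m(A n B)
= 14.85 - 9.01
= 5.84


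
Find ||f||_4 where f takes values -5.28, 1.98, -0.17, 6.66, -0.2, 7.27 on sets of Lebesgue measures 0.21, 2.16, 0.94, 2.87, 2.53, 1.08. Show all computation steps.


Step 1: Compute |f_i|^4 for each value:
  |-5.28|^4 = 777.205187
  |1.98|^4 = 15.369536
  |-0.17|^4 = 8.352100e-04
  |6.66|^4 = 1967.419251
  |-0.2|^4 = 0.0016
  |7.27|^4 = 2793.429038
Step 2: Multiply by measures and sum:
  777.205187 * 0.21 = 163.213089
  15.369536 * 2.16 = 33.198198
  8.352100e-04 * 0.94 = 7.850974e-04
  1967.419251 * 2.87 = 5646.493251
  0.0016 * 2.53 = 0.004048
  2793.429038 * 1.08 = 3016.903361
Sum = 163.213089 + 33.198198 + 7.850974e-04 + 5646.493251 + 0.004048 + 3016.903361 = 8859.812733
Step 3: Take the p-th root:
||f||_4 = (8859.812733)^(1/4) = 9.701885


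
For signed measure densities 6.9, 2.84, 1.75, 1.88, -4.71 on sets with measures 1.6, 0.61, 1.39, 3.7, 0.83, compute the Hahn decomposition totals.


Step 1: Compute signed measure on each set:
  Set 1: 6.9 * 1.6 = 11.04
  Set 2: 2.84 * 0.61 = 1.7324
  Set 3: 1.75 * 1.39 = 2.4325
  Set 4: 1.88 * 3.7 = 6.956
  Set 5: -4.71 * 0.83 = -3.9093
Step 2: Total signed measure = (11.04) + (1.7324) + (2.4325) + (6.956) + (-3.9093)
     = 18.2516
Step 3: Positive part mu+(X) = sum of positive contributions = 22.1609
Step 4: Negative part mu-(X) = |sum of negative contributions| = 3.9093


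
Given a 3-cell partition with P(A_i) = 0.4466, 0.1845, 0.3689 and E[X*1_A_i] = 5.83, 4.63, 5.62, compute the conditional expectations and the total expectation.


For each cell A_i: E[X|A_i] = E[X*1_A_i] / P(A_i)
Step 1: E[X|A_1] = 5.83 / 0.4466 = 13.054187
Step 2: E[X|A_2] = 4.63 / 0.1845 = 25.094851
Step 3: E[X|A_3] = 5.62 / 0.3689 = 15.234481
Verification: E[X] = sum E[X*1_A_i] = 5.83 + 4.63 + 5.62 = 16.08


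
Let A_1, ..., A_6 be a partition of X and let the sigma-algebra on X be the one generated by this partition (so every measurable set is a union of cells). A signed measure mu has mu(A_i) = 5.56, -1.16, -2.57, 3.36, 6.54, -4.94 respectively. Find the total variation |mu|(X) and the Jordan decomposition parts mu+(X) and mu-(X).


Step 1: Every measurable set is a union of atoms (the cells / points), so a Hahn decomposition is
  obtained by grouping atoms by sign: P = union of atoms with mu > 0, N = union of the remaining atoms.
  Atoms in P (indices): 1, 4, 5;  atoms in N (indices): 2, 3, 6
  Positive values: 5.56, 3.36, 6.54
  Negative values: -1.16, -2.57, -4.94
Step 2: mu+(X) = mu(P) = sum of positive atom values = 15.46
Step 3: mu-(X) = -mu(N) = sum of |negative atom values| = 8.67
Step 4: |mu|(X) = mu+(X) + mu-(X) = 15.46 + 8.67 = 24.13


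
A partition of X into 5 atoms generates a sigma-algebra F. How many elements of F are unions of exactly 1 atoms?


Each element of F is a union of some subset of the 5 atoms.
Elements that are unions of exactly 1 atoms correspond to 1-element subsets of the 5 atoms.
Count = C(5, 1) = 5! / (1! * 4!) = 5.


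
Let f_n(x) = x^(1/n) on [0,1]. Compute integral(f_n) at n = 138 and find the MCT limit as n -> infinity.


At n = 138: f_138(x) = x^(1/138).
Step 1: integral(x^(1/138), 0, 1) = [x^(1/138+1) / (1/138+1)] from 0 to 1
     = 1 / (1/138 + 1) = 1 / ((138+1)/138) = 138/(138+1)
     = 138/139 = 0.992806
Step 2: As n -> infinity, f_n(x) = x^(1/n) -> 1 for x in (0,1], and f_n is increasing in n.
By MCT, lim_n integral(f_n) = integral(lim_n f_n) = integral(1, 0, 1) = 1.
Step 3: Verify convergence: 138/139 = 0.992806 -> 1


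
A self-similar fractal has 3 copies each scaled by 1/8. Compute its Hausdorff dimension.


For a self-similar set with N copies scaled by 1/r:
dim_H = log(N)/log(r) = log(3)/log(8)
= 1.098612/2.079442
= 0.528321


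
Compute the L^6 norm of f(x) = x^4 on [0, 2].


Step 1: ||f||_6 = (integral_0^2 |x^4|^6 dx)^(1/6)
     = (integral_0^2 x^24 dx)^(1/6)
Step 2: integral_0^2 x^24 dx = [x^25/(25)] from 0 to 2 = 2^25/25
     = 33554432/25 = 1.342177e+06
Step 3: ||f||_6 = (1.342177e+06)^(1/6) = 10.502717


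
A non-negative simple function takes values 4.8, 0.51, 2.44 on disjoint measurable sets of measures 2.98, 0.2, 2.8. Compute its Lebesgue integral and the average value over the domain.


Step 1: Integral = sum(value_i * measure_i)
= 4.8*2.98 + 0.51*0.2 + 2.44*2.8
= 14.304 + 0.102 + 6.832
= 21.238
Step 2: Total measure of domain = 2.98 + 0.2 + 2.8 = 5.98
Step 3: Average value = 21.238 / 5.98 = 3.551505


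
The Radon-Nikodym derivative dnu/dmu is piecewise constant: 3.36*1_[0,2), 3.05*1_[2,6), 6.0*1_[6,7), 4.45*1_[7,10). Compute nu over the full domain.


Integrate each piece of the Radon-Nikodym derivative:
Step 1: integral_0^2 3.36 dx = 3.36*(2-0) = 3.36*2 = 6.72
Step 2: integral_2^6 3.05 dx = 3.05*(6-2) = 3.05*4 = 12.2
Step 3: integral_6^7 6.0 dx = 6.0*(7-6) = 6.0*1 = 6
Step 4: integral_7^10 4.45 dx = 4.45*(10-7) = 4.45*3 = 13.35
Total: 6.72 + 12.2 + 6 + 13.35 = 38.27


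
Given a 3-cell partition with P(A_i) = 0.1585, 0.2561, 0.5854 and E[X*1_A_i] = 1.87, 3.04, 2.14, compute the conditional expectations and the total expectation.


For each cell A_i: E[X|A_i] = E[X*1_A_i] / P(A_i)
Step 1: E[X|A_1] = 1.87 / 0.1585 = 11.798107
Step 2: E[X|A_2] = 3.04 / 0.2561 = 11.870363
Step 3: E[X|A_3] = 2.14 / 0.5854 = 3.65562
Verification: E[X] = sum E[X*1_A_i] = 1.87 + 3.04 + 2.14 = 7.05


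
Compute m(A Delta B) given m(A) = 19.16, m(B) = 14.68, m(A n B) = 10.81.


m(A Delta B) = m(A) + m(B) - 2*m(A n B)
= 19.16 + 14.68 - 2*10.81
= 19.16 + 14.68 - 21.62
= 12.22


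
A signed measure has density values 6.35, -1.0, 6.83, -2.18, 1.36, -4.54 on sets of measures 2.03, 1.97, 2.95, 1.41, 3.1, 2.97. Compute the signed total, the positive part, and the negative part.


Step 1: Compute signed measure on each set:
  Set 1: 6.35 * 2.03 = 12.8905
  Set 2: -1.0 * 1.97 = -1.97
  Set 3: 6.83 * 2.95 = 20.1485
  Set 4: -2.18 * 1.41 = -3.0738
  Set 5: 1.36 * 3.1 = 4.216
  Set 6: -4.54 * 2.97 = -13.4838
Step 2: Total signed measure = (12.8905) + (-1.97) + (20.1485) + (-3.0738) + (4.216) + (-13.4838)
     = 18.7274
Step 3: Positive part mu+(X) = sum of positive contributions = 37.255
Step 4: Negative part mu-(X) = |sum of negative contributions| = 18.5276


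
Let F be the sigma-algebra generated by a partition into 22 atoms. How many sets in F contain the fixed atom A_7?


Each element of F is a union of some subset S of the 22 atoms.
The element contains A_7 iff A_7 is in S.
So we count subsets S of {A_1,...,A_22} with A_7 in S: choose freely among the other 21 atoms.
Count = 2^(22-1) = 2^21 = 2097152.


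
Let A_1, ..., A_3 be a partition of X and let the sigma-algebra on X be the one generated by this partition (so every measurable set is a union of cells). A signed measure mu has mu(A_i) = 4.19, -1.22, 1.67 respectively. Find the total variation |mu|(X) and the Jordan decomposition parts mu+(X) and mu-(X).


Step 1: Every measurable set is a union of atoms (the cells / points), so a Hahn decomposition is
  obtained by grouping atoms by sign: P = union of atoms with mu > 0, N = union of the remaining atoms.
  Atoms in P (indices): 1, 3;  atoms in N (indices): 2
  Positive values: 4.19, 1.67
  Negative values: -1.22
Step 2: mu+(X) = mu(P) = sum of positive atom values = 5.86
Step 3: mu-(X) = -mu(N) = sum of |negative atom values| = 1.22
Step 4: |mu|(X) = mu+(X) + mu-(X) = 5.86 + 1.22 = 7.08
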